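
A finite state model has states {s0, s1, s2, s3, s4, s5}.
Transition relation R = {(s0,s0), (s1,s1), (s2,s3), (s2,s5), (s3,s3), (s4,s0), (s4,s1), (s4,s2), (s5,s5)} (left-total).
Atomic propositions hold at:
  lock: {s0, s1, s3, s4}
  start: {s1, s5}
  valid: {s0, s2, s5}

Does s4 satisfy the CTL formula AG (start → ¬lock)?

Sat(¬lock) = {s2, s5}
Sat(start → ¬lock) = {s0, s2, s3, s4, s5}
AG (start → ¬lock): greatest fixpoint, start Z0 = {s0, s2, s3, s4, s5}, keep only states in Sat with every successor in Z. Z1 = {s0, s2, s3, s5}; fixed.
Sat(AG (start → ¬lock)) = {s0, s2, s3, s5}
s4 ∉ Sat(AG (start → ¬lock)) = {s0, s2, s3, s5}, so the formula does not hold at s4.

No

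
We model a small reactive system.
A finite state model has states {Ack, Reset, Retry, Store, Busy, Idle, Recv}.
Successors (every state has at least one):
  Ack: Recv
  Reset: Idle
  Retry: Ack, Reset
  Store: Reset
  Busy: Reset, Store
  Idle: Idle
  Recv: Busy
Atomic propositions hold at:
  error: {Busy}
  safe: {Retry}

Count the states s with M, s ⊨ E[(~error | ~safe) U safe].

1

Sat(~error) = {Ack, Reset, Retry, Store, Idle, Recv}
Sat(~safe) = {Ack, Reset, Store, Busy, Idle, Recv}
Sat(~error | ~safe) = {Ack, Reset, Retry, Store, Busy, Idle, Recv}
E[(~error | ~safe) U safe]: least fixpoint, start Z0 = Sat(safe) = {Retry}, add states in Sat(~error | ~safe) with some successor in Z. Already a fixed point.
Sat(E[(~error | ~safe) U safe]) = {Retry}
|Sat(E[(~error | ~safe) U safe])| = |{Retry}| = 1.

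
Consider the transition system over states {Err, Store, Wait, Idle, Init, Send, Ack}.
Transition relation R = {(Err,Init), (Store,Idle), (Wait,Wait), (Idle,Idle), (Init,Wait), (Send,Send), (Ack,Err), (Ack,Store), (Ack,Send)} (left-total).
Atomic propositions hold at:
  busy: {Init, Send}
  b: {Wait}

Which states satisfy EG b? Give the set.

EG b: greatest fixpoint, start Z0 = {Wait}, keep only states in Sat with some successor in Z. Already a fixed point.
Sat(EG b) = {Wait}

{Wait}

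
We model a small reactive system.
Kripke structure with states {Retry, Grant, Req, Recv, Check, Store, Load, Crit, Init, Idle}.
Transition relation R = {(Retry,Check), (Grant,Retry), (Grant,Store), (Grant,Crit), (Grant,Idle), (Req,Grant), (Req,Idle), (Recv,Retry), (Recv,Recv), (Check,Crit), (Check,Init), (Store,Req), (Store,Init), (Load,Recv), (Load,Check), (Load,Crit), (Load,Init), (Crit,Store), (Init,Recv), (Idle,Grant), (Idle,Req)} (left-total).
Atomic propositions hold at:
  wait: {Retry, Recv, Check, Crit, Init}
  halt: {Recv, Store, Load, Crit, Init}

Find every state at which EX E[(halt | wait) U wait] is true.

Sat(halt | wait) = {Retry, Recv, Check, Store, Load, Crit, Init}
E[(halt | wait) U wait]: least fixpoint, start Z0 = Sat(wait) = {Retry, Recv, Check, Crit, Init}, add states in Sat(halt | wait) with some successor in Z. Z1 = {Retry, Recv, Check, Store, Load, Crit, Init}; fixed.
Sat(E[(halt | wait) U wait]) = {Retry, Recv, Check, Store, Load, Crit, Init}
Sat(EX E[(halt | wait) U wait]) = {s : some successor in {Retry, Recv, Check, Store, Load, Crit, Init}} = {Retry, Grant, Recv, Check, Store, Load, Crit, Init}

{Retry, Grant, Recv, Check, Store, Load, Crit, Init}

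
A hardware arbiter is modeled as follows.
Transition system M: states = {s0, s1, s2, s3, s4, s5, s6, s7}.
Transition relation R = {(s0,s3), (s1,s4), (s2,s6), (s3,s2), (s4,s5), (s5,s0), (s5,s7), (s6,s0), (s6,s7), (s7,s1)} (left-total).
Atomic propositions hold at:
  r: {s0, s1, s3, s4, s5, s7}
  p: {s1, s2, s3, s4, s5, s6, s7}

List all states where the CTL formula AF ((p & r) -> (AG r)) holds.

Sat(p & r) = {s1, s3, s4, s5, s7}
AG r: greatest fixpoint, start Z0 = {s0, s1, s3, s4, s5, s7}, keep only states in Sat with every successor in Z. Z1 = {s0, s1, s4, s5, s7}; Z2 = {s1, s4, s5, s7}; Z3 = {s1, s4, s7}; Z4 = {s1, s7}; Z5 = {s7}; Z6 = ∅; fixed.
Sat(AG r) = ∅
Sat((p & r) -> (AG r)) = {s0, s2, s6}
AF ((p & r) -> (AG r)): least fixpoint, start Z0 = {s0, s2, s6}, add states with every successor in Z. Z1 = {s0, s2, s3, s6}; fixed.
Sat(AF ((p & r) -> (AG r))) = {s0, s2, s3, s6}

{s0, s2, s3, s6}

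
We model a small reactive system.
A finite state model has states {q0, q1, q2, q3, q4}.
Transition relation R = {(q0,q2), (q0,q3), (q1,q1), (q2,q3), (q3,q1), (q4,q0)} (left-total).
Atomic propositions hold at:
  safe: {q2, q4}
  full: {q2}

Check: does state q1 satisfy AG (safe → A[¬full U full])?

Yes

Sat(¬full) = {q0, q1, q3, q4}
A[¬full U full]: least fixpoint, start Z0 = Sat(full) = {q2}, add states in Sat(¬full) with every successor in Z. Already a fixed point.
Sat(A[¬full U full]) = {q2}
Sat(safe → A[¬full U full]) = {q0, q1, q2, q3}
AG (safe → A[¬full U full]): greatest fixpoint, start Z0 = {q0, q1, q2, q3}, keep only states in Sat with every successor in Z. Already a fixed point.
Sat(AG (safe → A[¬full U full])) = {q0, q1, q2, q3}
q1 ∈ Sat(AG (safe → A[¬full U full])) = {q0, q1, q2, q3}, so the formula holds at q1.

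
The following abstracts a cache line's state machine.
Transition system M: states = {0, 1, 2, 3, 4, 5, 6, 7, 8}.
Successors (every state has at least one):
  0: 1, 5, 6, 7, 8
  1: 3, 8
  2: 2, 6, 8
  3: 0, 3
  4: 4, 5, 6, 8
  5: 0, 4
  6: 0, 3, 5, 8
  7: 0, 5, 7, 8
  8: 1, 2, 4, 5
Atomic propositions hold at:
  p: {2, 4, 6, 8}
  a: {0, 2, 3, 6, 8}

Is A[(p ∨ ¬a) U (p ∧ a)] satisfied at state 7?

No

Sat(¬a) = {1, 4, 5, 7}
Sat(p ∨ ¬a) = {1, 2, 4, 5, 6, 7, 8}
Sat(p ∧ a) = {2, 6, 8}
A[(p ∨ ¬a) U (p ∧ a)]: least fixpoint, start Z0 = Sat((p ∧ a)) = {2, 6, 8}, add states in Sat(p ∨ ¬a) with every successor in Z. Already a fixed point.
Sat(A[(p ∨ ¬a) U (p ∧ a)]) = {2, 6, 8}
7 ∉ Sat(A[(p ∨ ¬a) U (p ∧ a)]) = {2, 6, 8}, so the formula does not hold at 7.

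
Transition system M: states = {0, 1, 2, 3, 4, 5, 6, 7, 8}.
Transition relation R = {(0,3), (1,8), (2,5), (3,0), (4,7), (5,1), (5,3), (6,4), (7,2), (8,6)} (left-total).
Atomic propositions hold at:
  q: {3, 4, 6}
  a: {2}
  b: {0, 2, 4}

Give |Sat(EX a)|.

1

Sat(EX a) = {s : some successor in {2}} = {7}
|Sat(EX a)| = |{7}| = 1.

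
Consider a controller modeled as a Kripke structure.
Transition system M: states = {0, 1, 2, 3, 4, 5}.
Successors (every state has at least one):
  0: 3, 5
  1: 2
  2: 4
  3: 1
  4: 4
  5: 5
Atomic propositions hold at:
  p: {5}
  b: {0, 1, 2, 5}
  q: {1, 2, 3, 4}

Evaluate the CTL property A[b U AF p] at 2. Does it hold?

AF p: least fixpoint, start Z0 = {5}, add states with every successor in Z. Already a fixed point.
Sat(AF p) = {5}
A[b U AF p]: least fixpoint, start Z0 = Sat(AF p) = {5}, add states in Sat(b) with every successor in Z. Already a fixed point.
Sat(A[b U AF p]) = {5}
2 ∉ Sat(A[b U AF p]) = {5}, so the formula does not hold at 2.

No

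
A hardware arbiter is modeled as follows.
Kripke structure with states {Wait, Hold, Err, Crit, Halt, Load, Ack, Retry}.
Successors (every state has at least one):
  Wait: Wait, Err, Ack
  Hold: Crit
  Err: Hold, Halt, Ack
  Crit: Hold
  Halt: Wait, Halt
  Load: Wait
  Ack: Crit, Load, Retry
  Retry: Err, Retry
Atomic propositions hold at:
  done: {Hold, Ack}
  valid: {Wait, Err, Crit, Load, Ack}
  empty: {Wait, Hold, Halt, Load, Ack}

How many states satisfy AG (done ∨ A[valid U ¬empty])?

2

Sat(¬empty) = {Err, Crit, Retry}
A[valid U ¬empty]: least fixpoint, start Z0 = Sat(¬empty) = {Err, Crit, Retry}, add states in Sat(valid) with every successor in Z. Already a fixed point.
Sat(A[valid U ¬empty]) = {Err, Crit, Retry}
Sat(done ∨ A[valid U ¬empty]) = {Hold, Err, Crit, Ack, Retry}
AG (done ∨ A[valid U ¬empty]): greatest fixpoint, start Z0 = {Hold, Err, Crit, Ack, Retry}, keep only states in Sat with every successor in Z. Z1 = {Hold, Crit, Retry}; Z2 = {Hold, Crit}; fixed.
Sat(AG (done ∨ A[valid U ¬empty])) = {Hold, Crit}
|Sat(AG (done ∨ A[valid U ¬empty]))| = |{Hold, Crit}| = 2.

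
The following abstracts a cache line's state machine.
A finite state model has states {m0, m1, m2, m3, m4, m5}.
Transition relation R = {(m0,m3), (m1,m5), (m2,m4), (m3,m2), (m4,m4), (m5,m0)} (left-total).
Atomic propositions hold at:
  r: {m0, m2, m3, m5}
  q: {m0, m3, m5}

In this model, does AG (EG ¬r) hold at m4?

Sat(¬r) = {m1, m4}
EG ¬r: greatest fixpoint, start Z0 = {m1, m4}, keep only states in Sat with some successor in Z. Z1 = {m4}; fixed.
Sat(EG ¬r) = {m4}
AG (EG ¬r): greatest fixpoint, start Z0 = {m4}, keep only states in Sat with every successor in Z. Already a fixed point.
Sat(AG (EG ¬r)) = {m4}
m4 ∈ Sat(AG (EG ¬r)) = {m4}, so the formula holds at m4.

Yes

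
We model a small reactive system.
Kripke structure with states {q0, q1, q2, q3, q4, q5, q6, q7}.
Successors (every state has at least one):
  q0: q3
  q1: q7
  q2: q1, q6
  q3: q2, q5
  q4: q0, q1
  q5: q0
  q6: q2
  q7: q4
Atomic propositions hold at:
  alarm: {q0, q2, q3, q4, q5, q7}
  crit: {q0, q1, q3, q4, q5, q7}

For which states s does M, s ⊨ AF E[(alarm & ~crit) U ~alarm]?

{q1, q2, q6}

Sat(~crit) = {q2, q6}
Sat(alarm & ~crit) = {q2}
Sat(~alarm) = {q1, q6}
E[(alarm & ~crit) U ~alarm]: least fixpoint, start Z0 = Sat(~alarm) = {q1, q6}, add states in Sat(alarm & ~crit) with some successor in Z. Z1 = {q1, q2, q6}; fixed.
Sat(E[(alarm & ~crit) U ~alarm]) = {q1, q2, q6}
AF E[(alarm & ~crit) U ~alarm]: least fixpoint, start Z0 = {q1, q2, q6}, add states with every successor in Z. Already a fixed point.
Sat(AF E[(alarm & ~crit) U ~alarm]) = {q1, q2, q6}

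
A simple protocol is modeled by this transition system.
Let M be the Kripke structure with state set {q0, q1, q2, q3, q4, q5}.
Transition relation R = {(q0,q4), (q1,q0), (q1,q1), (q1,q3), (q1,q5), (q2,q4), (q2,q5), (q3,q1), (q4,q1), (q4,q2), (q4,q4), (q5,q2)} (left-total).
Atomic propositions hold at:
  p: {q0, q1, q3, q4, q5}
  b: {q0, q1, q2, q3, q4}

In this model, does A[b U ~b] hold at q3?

Sat(~b) = {q5}
A[b U ~b]: least fixpoint, start Z0 = Sat(~b) = {q5}, add states in Sat(b) with every successor in Z. Already a fixed point.
Sat(A[b U ~b]) = {q5}
q3 ∉ Sat(A[b U ~b]) = {q5}, so the formula does not hold at q3.

No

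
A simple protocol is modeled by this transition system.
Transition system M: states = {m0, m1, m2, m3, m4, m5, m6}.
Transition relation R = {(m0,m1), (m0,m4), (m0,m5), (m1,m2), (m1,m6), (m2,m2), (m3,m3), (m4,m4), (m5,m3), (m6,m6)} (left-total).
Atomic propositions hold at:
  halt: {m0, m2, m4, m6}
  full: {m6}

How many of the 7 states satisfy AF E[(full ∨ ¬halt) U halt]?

5

Sat(¬halt) = {m1, m3, m5}
Sat(full ∨ ¬halt) = {m1, m3, m5, m6}
E[(full ∨ ¬halt) U halt]: least fixpoint, start Z0 = Sat(halt) = {m0, m2, m4, m6}, add states in Sat(full ∨ ¬halt) with some successor in Z. Z1 = {m0, m1, m2, m4, m6}; fixed.
Sat(E[(full ∨ ¬halt) U halt]) = {m0, m1, m2, m4, m6}
AF E[(full ∨ ¬halt) U halt]: least fixpoint, start Z0 = {m0, m1, m2, m4, m6}, add states with every successor in Z. Already a fixed point.
Sat(AF E[(full ∨ ¬halt) U halt]) = {m0, m1, m2, m4, m6}
|Sat(AF E[(full ∨ ¬halt) U halt])| = |{m0, m1, m2, m4, m6}| = 5.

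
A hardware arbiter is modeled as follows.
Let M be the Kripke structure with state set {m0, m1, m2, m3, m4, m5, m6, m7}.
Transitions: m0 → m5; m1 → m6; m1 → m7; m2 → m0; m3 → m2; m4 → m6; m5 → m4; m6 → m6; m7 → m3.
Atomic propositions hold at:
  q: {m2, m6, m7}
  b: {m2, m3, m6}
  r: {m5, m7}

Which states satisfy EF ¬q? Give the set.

Sat(¬q) = {m0, m1, m3, m4, m5}
EF ¬q: least fixpoint, start Z0 = {m0, m1, m3, m4, m5}, add states with some successor in Z. Z1 = {m0, m1, m2, m3, m4, m5, m7}; fixed.
Sat(EF ¬q) = {m0, m1, m2, m3, m4, m5, m7}

{m0, m1, m2, m3, m4, m5, m7}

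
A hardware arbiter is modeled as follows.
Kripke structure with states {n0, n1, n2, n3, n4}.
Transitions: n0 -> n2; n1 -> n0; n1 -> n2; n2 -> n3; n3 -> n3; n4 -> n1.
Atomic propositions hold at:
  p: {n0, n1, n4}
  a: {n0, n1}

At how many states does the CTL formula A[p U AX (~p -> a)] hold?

Sat(~p) = {n2, n3}
Sat(~p -> a) = {n0, n1, n4}
Sat(AX (~p -> a)) = {s : every successor in {n0, n1, n4}} = {n4}
A[p U AX (~p -> a)]: least fixpoint, start Z0 = Sat(AX (~p -> a)) = {n4}, add states in Sat(p) with every successor in Z. Already a fixed point.
Sat(A[p U AX (~p -> a)]) = {n4}
|Sat(A[p U AX (~p -> a)])| = |{n4}| = 1.

1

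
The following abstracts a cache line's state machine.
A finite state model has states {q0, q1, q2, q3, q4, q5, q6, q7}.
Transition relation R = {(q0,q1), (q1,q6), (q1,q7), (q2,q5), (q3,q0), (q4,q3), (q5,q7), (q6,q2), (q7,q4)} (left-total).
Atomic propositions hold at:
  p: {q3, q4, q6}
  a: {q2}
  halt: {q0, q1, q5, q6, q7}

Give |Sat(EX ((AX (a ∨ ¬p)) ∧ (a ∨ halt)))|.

Sat(¬p) = {q0, q1, q2, q5, q7}
Sat(a ∨ ¬p) = {q0, q1, q2, q5, q7}
Sat(AX (a ∨ ¬p)) = {s : every successor in {q0, q1, q2, q5, q7}} = {q0, q2, q3, q5, q6}
Sat(a ∨ halt) = {q0, q1, q2, q5, q6, q7}
Sat((AX (a ∨ ¬p)) ∧ (a ∨ halt)) = {q0, q2, q5, q6}
Sat(EX ((AX (a ∨ ¬p)) ∧ (a ∨ halt))) = {s : some successor in {q0, q2, q5, q6}} = {q1, q2, q3, q6}
|Sat(EX ((AX (a ∨ ¬p)) ∧ (a ∨ halt)))| = |{q1, q2, q3, q6}| = 4.

4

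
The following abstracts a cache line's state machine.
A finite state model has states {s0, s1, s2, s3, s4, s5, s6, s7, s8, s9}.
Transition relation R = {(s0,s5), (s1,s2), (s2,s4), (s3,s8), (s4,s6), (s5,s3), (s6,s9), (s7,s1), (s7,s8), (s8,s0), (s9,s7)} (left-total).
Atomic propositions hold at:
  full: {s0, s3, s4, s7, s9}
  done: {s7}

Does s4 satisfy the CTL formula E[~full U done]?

No

Sat(~full) = {s1, s2, s5, s6, s8}
E[~full U done]: least fixpoint, start Z0 = Sat(done) = {s7}, add states in Sat(~full) with some successor in Z. Already a fixed point.
Sat(E[~full U done]) = {s7}
s4 ∉ Sat(E[~full U done]) = {s7}, so the formula does not hold at s4.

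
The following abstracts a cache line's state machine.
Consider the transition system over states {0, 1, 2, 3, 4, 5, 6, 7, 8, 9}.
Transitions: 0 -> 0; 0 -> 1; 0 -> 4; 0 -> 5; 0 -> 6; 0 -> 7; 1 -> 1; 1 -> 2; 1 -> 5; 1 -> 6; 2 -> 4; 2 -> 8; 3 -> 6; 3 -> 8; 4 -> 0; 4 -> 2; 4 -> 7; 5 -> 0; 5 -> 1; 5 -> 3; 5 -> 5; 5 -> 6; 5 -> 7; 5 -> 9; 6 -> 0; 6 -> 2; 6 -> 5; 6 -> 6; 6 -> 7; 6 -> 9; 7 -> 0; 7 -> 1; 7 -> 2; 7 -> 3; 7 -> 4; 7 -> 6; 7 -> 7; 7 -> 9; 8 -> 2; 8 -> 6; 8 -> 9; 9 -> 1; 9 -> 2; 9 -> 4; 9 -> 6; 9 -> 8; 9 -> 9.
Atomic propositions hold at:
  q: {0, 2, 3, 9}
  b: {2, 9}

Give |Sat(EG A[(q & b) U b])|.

Sat(q & b) = {2, 9}
A[(q & b) U b]: least fixpoint, start Z0 = Sat(b) = {2, 9}, add states in Sat(q & b) with every successor in Z. Already a fixed point.
Sat(A[(q & b) U b]) = {2, 9}
EG A[(q & b) U b]: greatest fixpoint, start Z0 = {2, 9}, keep only states in Sat with some successor in Z. Z1 = {9}; fixed.
Sat(EG A[(q & b) U b]) = {9}
|Sat(EG A[(q & b) U b])| = |{9}| = 1.

1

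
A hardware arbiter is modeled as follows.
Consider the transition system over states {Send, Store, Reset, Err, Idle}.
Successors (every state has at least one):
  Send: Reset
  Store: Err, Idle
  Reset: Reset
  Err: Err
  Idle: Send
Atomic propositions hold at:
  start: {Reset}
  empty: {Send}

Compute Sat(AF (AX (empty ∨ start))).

Sat(empty ∨ start) = {Send, Reset}
Sat(AX (empty ∨ start)) = {s : every successor in {Send, Reset}} = {Send, Reset, Idle}
AF (AX (empty ∨ start)): least fixpoint, start Z0 = {Send, Reset, Idle}, add states with every successor in Z. Already a fixed point.
Sat(AF (AX (empty ∨ start))) = {Send, Reset, Idle}

{Send, Reset, Idle}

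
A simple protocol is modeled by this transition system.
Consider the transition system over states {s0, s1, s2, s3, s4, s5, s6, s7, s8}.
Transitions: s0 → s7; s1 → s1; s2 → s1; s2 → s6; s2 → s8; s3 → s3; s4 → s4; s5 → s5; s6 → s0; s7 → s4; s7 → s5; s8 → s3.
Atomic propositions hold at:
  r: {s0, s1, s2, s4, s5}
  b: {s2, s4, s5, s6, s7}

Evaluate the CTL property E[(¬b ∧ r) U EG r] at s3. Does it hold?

Sat(¬b) = {s0, s1, s3, s8}
Sat(¬b ∧ r) = {s0, s1}
EG r: greatest fixpoint, start Z0 = {s0, s1, s2, s4, s5}, keep only states in Sat with some successor in Z. Z1 = {s1, s2, s4, s5}; fixed.
Sat(EG r) = {s1, s2, s4, s5}
E[(¬b ∧ r) U EG r]: least fixpoint, start Z0 = Sat(EG r) = {s1, s2, s4, s5}, add states in Sat(¬b ∧ r) with some successor in Z. Already a fixed point.
Sat(E[(¬b ∧ r) U EG r]) = {s1, s2, s4, s5}
s3 ∉ Sat(E[(¬b ∧ r) U EG r]) = {s1, s2, s4, s5}, so the formula does not hold at s3.

No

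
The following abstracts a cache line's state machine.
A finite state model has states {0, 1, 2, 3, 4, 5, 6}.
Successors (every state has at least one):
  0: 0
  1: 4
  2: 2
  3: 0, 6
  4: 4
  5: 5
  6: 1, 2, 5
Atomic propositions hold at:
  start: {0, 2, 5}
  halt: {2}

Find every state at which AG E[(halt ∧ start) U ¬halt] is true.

{0, 1, 4, 5}

Sat(halt ∧ start) = {2}
Sat(¬halt) = {0, 1, 3, 4, 5, 6}
E[(halt ∧ start) U ¬halt]: least fixpoint, start Z0 = Sat(¬halt) = {0, 1, 3, 4, 5, 6}, add states in Sat(halt ∧ start) with some successor in Z. Already a fixed point.
Sat(E[(halt ∧ start) U ¬halt]) = {0, 1, 3, 4, 5, 6}
AG E[(halt ∧ start) U ¬halt]: greatest fixpoint, start Z0 = {0, 1, 3, 4, 5, 6}, keep only states in Sat with every successor in Z. Z1 = {0, 1, 3, 4, 5}; Z2 = {0, 1, 4, 5}; fixed.
Sat(AG E[(halt ∧ start) U ¬halt]) = {0, 1, 4, 5}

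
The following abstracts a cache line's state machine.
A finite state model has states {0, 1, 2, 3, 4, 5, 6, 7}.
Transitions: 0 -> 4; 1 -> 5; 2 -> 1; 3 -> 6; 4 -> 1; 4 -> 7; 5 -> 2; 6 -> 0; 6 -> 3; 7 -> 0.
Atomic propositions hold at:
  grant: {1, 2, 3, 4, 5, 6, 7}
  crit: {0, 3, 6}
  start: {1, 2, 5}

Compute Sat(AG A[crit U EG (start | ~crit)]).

Sat(~crit) = {1, 2, 4, 5, 7}
Sat(start | ~crit) = {1, 2, 4, 5, 7}
EG (start | ~crit): greatest fixpoint, start Z0 = {1, 2, 4, 5, 7}, keep only states in Sat with some successor in Z. Z1 = {1, 2, 4, 5}; fixed.
Sat(EG (start | ~crit)) = {1, 2, 4, 5}
A[crit U EG (start | ~crit)]: least fixpoint, start Z0 = Sat(EG (start | ~crit)) = {1, 2, 4, 5}, add states in Sat(crit) with every successor in Z. Z1 = {0, 1, 2, 4, 5}; fixed.
Sat(A[crit U EG (start | ~crit)]) = {0, 1, 2, 4, 5}
AG A[crit U EG (start | ~crit)]: greatest fixpoint, start Z0 = {0, 1, 2, 4, 5}, keep only states in Sat with every successor in Z. Z1 = {0, 1, 2, 5}; Z2 = {1, 2, 5}; fixed.
Sat(AG A[crit U EG (start | ~crit)]) = {1, 2, 5}

{1, 2, 5}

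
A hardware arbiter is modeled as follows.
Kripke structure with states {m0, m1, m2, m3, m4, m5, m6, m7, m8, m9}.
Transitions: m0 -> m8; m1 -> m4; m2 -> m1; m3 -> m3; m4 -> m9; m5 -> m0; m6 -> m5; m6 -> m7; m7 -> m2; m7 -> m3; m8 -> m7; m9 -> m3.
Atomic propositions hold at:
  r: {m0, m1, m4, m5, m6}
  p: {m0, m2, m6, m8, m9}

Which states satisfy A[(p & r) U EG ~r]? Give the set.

{m0, m3, m7, m8, m9}

Sat(p & r) = {m0, m6}
Sat(~r) = {m2, m3, m7, m8, m9}
EG ~r: greatest fixpoint, start Z0 = {m2, m3, m7, m8, m9}, keep only states in Sat with some successor in Z. Z1 = {m3, m7, m8, m9}; fixed.
Sat(EG ~r) = {m3, m7, m8, m9}
A[(p & r) U EG ~r]: least fixpoint, start Z0 = Sat(EG ~r) = {m3, m7, m8, m9}, add states in Sat(p & r) with every successor in Z. Z1 = {m0, m3, m7, m8, m9}; fixed.
Sat(A[(p & r) U EG ~r]) = {m0, m3, m7, m8, m9}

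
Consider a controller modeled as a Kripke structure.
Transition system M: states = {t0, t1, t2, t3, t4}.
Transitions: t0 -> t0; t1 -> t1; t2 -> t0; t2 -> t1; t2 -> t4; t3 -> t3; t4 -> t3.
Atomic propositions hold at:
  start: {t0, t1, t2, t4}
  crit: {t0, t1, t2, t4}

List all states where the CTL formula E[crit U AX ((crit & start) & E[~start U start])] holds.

{t0, t1, t2}

Sat(crit & start) = {t0, t1, t2, t4}
Sat(~start) = {t3}
E[~start U start]: least fixpoint, start Z0 = Sat(start) = {t0, t1, t2, t4}, add states in Sat(~start) with some successor in Z. Already a fixed point.
Sat(E[~start U start]) = {t0, t1, t2, t4}
Sat((crit & start) & E[~start U start]) = {t0, t1, t2, t4}
Sat(AX ((crit & start) & E[~start U start])) = {s : every successor in {t0, t1, t2, t4}} = {t0, t1, t2}
E[crit U AX ((crit & start) & E[~start U start])]: least fixpoint, start Z0 = Sat(AX ((crit & start) & E[~start U start])) = {t0, t1, t2}, add states in Sat(crit) with some successor in Z. Already a fixed point.
Sat(E[crit U AX ((crit & start) & E[~start U start])]) = {t0, t1, t2}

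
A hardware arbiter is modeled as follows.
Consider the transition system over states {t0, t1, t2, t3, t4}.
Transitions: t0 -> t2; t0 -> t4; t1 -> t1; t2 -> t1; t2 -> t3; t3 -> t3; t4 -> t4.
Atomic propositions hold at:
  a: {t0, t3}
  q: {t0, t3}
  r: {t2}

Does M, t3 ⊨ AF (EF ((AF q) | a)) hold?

AF q: least fixpoint, start Z0 = {t0, t3}, add states with every successor in Z. Already a fixed point.
Sat(AF q) = {t0, t3}
Sat((AF q) | a) = {t0, t3}
EF ((AF q) | a): least fixpoint, start Z0 = {t0, t3}, add states with some successor in Z. Z1 = {t0, t2, t3}; fixed.
Sat(EF ((AF q) | a)) = {t0, t2, t3}
AF (EF ((AF q) | a)): least fixpoint, start Z0 = {t0, t2, t3}, add states with every successor in Z. Already a fixed point.
Sat(AF (EF ((AF q) | a))) = {t0, t2, t3}
t3 ∈ Sat(AF (EF ((AF q) | a))) = {t0, t2, t3}, so the formula holds at t3.

Yes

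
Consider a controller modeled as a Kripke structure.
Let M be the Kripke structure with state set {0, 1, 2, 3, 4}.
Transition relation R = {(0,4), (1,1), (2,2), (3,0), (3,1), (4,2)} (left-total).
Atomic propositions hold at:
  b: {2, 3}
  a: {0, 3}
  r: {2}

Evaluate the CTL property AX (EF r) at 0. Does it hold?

EF r: least fixpoint, start Z0 = {2}, add states with some successor in Z. Z1 = {2, 4}; Z2 = {0, 2, 4}; Z3 = {0, 2, 3, 4}; fixed.
Sat(EF r) = {0, 2, 3, 4}
Sat(AX (EF r)) = {s : every successor in {0, 2, 3, 4}} = {0, 2, 4}
0 ∈ Sat(AX (EF r)) = {0, 2, 4}, so the formula holds at 0.

Yes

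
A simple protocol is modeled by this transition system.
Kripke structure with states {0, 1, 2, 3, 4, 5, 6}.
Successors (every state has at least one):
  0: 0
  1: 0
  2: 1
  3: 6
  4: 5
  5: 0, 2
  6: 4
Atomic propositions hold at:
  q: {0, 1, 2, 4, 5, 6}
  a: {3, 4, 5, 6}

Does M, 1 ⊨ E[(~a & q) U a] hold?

Sat(~a) = {0, 1, 2}
Sat(~a & q) = {0, 1, 2}
E[(~a & q) U a]: least fixpoint, start Z0 = Sat(a) = {3, 4, 5, 6}, add states in Sat(~a & q) with some successor in Z. Already a fixed point.
Sat(E[(~a & q) U a]) = {3, 4, 5, 6}
1 ∉ Sat(E[(~a & q) U a]) = {3, 4, 5, 6}, so the formula does not hold at 1.

No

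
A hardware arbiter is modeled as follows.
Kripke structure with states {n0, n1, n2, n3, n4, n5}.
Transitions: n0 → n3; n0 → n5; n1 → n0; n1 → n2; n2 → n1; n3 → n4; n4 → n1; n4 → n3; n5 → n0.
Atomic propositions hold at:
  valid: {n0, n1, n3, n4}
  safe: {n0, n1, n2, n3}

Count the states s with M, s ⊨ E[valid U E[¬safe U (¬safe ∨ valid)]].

Sat(¬safe) = {n4, n5}
Sat(¬safe ∨ valid) = {n0, n1, n3, n4, n5}
E[¬safe U (¬safe ∨ valid)]: least fixpoint, start Z0 = Sat((¬safe ∨ valid)) = {n0, n1, n3, n4, n5}, add states in Sat(¬safe) with some successor in Z. Already a fixed point.
Sat(E[¬safe U (¬safe ∨ valid)]) = {n0, n1, n3, n4, n5}
E[valid U E[¬safe U (¬safe ∨ valid)]]: least fixpoint, start Z0 = Sat(E[¬safe U (¬safe ∨ valid)]) = {n0, n1, n3, n4, n5}, add states in Sat(valid) with some successor in Z. Already a fixed point.
Sat(E[valid U E[¬safe U (¬safe ∨ valid)]]) = {n0, n1, n3, n4, n5}
|Sat(E[valid U E[¬safe U (¬safe ∨ valid)]])| = |{n0, n1, n3, n4, n5}| = 5.

5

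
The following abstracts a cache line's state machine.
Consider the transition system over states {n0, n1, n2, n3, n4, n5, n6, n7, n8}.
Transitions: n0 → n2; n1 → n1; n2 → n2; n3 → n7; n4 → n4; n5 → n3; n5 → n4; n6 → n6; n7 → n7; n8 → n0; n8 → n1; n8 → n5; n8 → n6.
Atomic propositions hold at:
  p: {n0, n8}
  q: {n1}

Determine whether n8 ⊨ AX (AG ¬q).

Sat(¬q) = {n0, n2, n3, n4, n5, n6, n7, n8}
AG ¬q: greatest fixpoint, start Z0 = {n0, n2, n3, n4, n5, n6, n7, n8}, keep only states in Sat with every successor in Z. Z1 = {n0, n2, n3, n4, n5, n6, n7}; fixed.
Sat(AG ¬q) = {n0, n2, n3, n4, n5, n6, n7}
Sat(AX (AG ¬q)) = {s : every successor in {n0, n2, n3, n4, n5, n6, n7}} = {n0, n2, n3, n4, n5, n6, n7}
n8 ∉ Sat(AX (AG ¬q)) = {n0, n2, n3, n4, n5, n6, n7}, so the formula does not hold at n8.

No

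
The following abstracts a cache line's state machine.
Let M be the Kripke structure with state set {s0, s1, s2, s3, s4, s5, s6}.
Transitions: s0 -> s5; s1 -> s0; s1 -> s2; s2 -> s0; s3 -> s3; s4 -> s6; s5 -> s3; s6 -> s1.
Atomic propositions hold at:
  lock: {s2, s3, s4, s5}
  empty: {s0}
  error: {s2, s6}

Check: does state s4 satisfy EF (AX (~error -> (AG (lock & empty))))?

Sat(~error) = {s0, s1, s3, s4, s5}
Sat(lock & empty) = ∅
AG (lock & empty): greatest fixpoint, start Z0 = ∅, keep only states in Sat with every successor in Z. Already a fixed point.
Sat(AG (lock & empty)) = ∅
Sat(~error -> (AG (lock & empty))) = {s2, s6}
Sat(AX (~error -> (AG (lock & empty)))) = {s : every successor in {s2, s6}} = {s4}
EF (AX (~error -> (AG (lock & empty)))): least fixpoint, start Z0 = {s4}, add states with some successor in Z. Already a fixed point.
Sat(EF (AX (~error -> (AG (lock & empty))))) = {s4}
s4 ∈ Sat(EF (AX (~error -> (AG (lock & empty))))) = {s4}, so the formula holds at s4.

Yes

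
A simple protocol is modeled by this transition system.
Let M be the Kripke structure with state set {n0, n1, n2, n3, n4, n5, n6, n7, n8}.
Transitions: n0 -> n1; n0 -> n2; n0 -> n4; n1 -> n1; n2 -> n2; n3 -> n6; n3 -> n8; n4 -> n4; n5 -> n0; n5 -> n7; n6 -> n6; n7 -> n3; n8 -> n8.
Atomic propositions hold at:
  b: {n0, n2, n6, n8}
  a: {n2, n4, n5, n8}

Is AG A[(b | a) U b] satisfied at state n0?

Sat(b | a) = {n0, n2, n4, n5, n6, n8}
A[(b | a) U b]: least fixpoint, start Z0 = Sat(b) = {n0, n2, n6, n8}, add states in Sat(b | a) with every successor in Z. Already a fixed point.
Sat(A[(b | a) U b]) = {n0, n2, n6, n8}
AG A[(b | a) U b]: greatest fixpoint, start Z0 = {n0, n2, n6, n8}, keep only states in Sat with every successor in Z. Z1 = {n2, n6, n8}; fixed.
Sat(AG A[(b | a) U b]) = {n2, n6, n8}
n0 ∉ Sat(AG A[(b | a) U b]) = {n2, n6, n8}, so the formula does not hold at n0.

No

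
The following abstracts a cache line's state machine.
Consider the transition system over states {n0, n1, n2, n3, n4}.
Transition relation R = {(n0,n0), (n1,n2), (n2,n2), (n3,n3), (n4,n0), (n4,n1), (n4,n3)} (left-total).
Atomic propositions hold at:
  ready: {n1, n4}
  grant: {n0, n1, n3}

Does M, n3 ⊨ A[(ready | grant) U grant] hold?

Sat(ready | grant) = {n0, n1, n3, n4}
A[(ready | grant) U grant]: least fixpoint, start Z0 = Sat(grant) = {n0, n1, n3}, add states in Sat(ready | grant) with every successor in Z. Z1 = {n0, n1, n3, n4}; fixed.
Sat(A[(ready | grant) U grant]) = {n0, n1, n3, n4}
n3 ∈ Sat(A[(ready | grant) U grant]) = {n0, n1, n3, n4}, so the formula holds at n3.

Yes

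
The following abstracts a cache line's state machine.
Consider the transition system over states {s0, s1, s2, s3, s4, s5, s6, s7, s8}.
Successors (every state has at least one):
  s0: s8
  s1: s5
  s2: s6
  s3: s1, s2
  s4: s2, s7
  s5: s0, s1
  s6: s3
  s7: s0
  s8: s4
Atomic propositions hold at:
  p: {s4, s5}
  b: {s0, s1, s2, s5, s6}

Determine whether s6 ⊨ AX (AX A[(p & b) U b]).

Sat(p & b) = {s5}
A[(p & b) U b]: least fixpoint, start Z0 = Sat(b) = {s0, s1, s2, s5, s6}, add states in Sat(p & b) with every successor in Z. Already a fixed point.
Sat(A[(p & b) U b]) = {s0, s1, s2, s5, s6}
Sat(AX A[(p & b) U b]) = {s : every successor in {s0, s1, s2, s5, s6}} = {s1, s2, s3, s5, s7}
Sat(AX (AX A[(p & b) U b])) = {s : every successor in {s1, s2, s3, s5, s7}} = {s1, s3, s4, s6}
s6 ∈ Sat(AX (AX A[(p & b) U b])) = {s1, s3, s4, s6}, so the formula holds at s6.

Yes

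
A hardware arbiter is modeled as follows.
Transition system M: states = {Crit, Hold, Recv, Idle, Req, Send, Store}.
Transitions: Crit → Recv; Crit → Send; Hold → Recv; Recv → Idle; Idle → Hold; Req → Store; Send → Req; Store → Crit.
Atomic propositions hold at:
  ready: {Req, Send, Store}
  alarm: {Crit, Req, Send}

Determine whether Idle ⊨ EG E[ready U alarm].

No

E[ready U alarm]: least fixpoint, start Z0 = Sat(alarm) = {Crit, Req, Send}, add states in Sat(ready) with some successor in Z. Z1 = {Crit, Req, Send, Store}; fixed.
Sat(E[ready U alarm]) = {Crit, Req, Send, Store}
EG E[ready U alarm]: greatest fixpoint, start Z0 = {Crit, Req, Send, Store}, keep only states in Sat with some successor in Z. Already a fixed point.
Sat(EG E[ready U alarm]) = {Crit, Req, Send, Store}
Idle ∉ Sat(EG E[ready U alarm]) = {Crit, Req, Send, Store}, so the formula does not hold at Idle.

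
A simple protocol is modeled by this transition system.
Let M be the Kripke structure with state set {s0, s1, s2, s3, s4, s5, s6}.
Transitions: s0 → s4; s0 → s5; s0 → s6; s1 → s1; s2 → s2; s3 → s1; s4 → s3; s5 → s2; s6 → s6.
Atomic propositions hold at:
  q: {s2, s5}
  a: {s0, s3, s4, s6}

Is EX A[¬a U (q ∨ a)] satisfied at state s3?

Sat(¬a) = {s1, s2, s5}
Sat(q ∨ a) = {s0, s2, s3, s4, s5, s6}
A[¬a U (q ∨ a)]: least fixpoint, start Z0 = Sat((q ∨ a)) = {s0, s2, s3, s4, s5, s6}, add states in Sat(¬a) with every successor in Z. Already a fixed point.
Sat(A[¬a U (q ∨ a)]) = {s0, s2, s3, s4, s5, s6}
Sat(EX A[¬a U (q ∨ a)]) = {s : some successor in {s0, s2, s3, s4, s5, s6}} = {s0, s2, s4, s5, s6}
s3 ∉ Sat(EX A[¬a U (q ∨ a)]) = {s0, s2, s4, s5, s6}, so the formula does not hold at s3.

No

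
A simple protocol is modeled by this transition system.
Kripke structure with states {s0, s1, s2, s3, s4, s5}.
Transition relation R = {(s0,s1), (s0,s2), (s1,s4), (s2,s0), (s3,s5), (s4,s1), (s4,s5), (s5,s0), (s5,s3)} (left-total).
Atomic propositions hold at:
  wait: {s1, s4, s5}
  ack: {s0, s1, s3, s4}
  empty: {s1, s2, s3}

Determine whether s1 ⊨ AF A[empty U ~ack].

No

Sat(~ack) = {s2, s5}
A[empty U ~ack]: least fixpoint, start Z0 = Sat(~ack) = {s2, s5}, add states in Sat(empty) with every successor in Z. Z1 = {s2, s3, s5}; fixed.
Sat(A[empty U ~ack]) = {s2, s3, s5}
AF A[empty U ~ack]: least fixpoint, start Z0 = {s2, s3, s5}, add states with every successor in Z. Already a fixed point.
Sat(AF A[empty U ~ack]) = {s2, s3, s5}
s1 ∉ Sat(AF A[empty U ~ack]) = {s2, s3, s5}, so the formula does not hold at s1.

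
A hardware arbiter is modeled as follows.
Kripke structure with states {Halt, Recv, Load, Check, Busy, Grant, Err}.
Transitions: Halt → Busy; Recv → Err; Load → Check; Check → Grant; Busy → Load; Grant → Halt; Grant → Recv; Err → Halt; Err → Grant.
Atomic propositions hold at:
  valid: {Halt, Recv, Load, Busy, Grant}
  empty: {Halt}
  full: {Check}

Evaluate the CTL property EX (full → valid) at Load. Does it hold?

No

Sat(full → valid) = {Halt, Recv, Load, Busy, Grant, Err}
Sat(EX (full → valid)) = {s : some successor in {Halt, Recv, Load, Busy, Grant, Err}} = {Halt, Recv, Check, Busy, Grant, Err}
Load ∉ Sat(EX (full → valid)) = {Halt, Recv, Check, Busy, Grant, Err}, so the formula does not hold at Load.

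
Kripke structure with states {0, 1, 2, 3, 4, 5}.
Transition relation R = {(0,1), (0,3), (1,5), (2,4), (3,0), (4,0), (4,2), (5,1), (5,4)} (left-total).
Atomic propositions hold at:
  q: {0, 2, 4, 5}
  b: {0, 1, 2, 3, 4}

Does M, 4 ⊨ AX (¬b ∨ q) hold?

Sat(¬b) = {5}
Sat(¬b ∨ q) = {0, 2, 4, 5}
Sat(AX (¬b ∨ q)) = {s : every successor in {0, 2, 4, 5}} = {1, 2, 3, 4}
4 ∈ Sat(AX (¬b ∨ q)) = {1, 2, 3, 4}, so the formula holds at 4.

Yes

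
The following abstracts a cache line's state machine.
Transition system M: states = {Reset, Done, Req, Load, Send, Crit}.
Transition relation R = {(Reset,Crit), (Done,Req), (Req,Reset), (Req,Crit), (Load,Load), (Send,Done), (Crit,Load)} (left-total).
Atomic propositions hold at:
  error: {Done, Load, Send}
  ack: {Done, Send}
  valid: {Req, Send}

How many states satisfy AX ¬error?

3

Sat(¬error) = {Reset, Req, Crit}
Sat(AX ¬error) = {s : every successor in {Reset, Req, Crit}} = {Reset, Done, Req}
|Sat(AX ¬error)| = |{Reset, Done, Req}| = 3.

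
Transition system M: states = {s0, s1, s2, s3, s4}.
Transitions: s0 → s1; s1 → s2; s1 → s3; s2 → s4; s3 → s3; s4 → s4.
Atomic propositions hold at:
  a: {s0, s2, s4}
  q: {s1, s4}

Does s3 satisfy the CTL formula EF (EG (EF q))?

No

EF q: least fixpoint, start Z0 = {s1, s4}, add states with some successor in Z. Z1 = {s0, s1, s2, s4}; fixed.
Sat(EF q) = {s0, s1, s2, s4}
EG (EF q): greatest fixpoint, start Z0 = {s0, s1, s2, s4}, keep only states in Sat with some successor in Z. Already a fixed point.
Sat(EG (EF q)) = {s0, s1, s2, s4}
EF (EG (EF q)): least fixpoint, start Z0 = {s0, s1, s2, s4}, add states with some successor in Z. Already a fixed point.
Sat(EF (EG (EF q))) = {s0, s1, s2, s4}
s3 ∉ Sat(EF (EG (EF q))) = {s0, s1, s2, s4}, so the formula does not hold at s3.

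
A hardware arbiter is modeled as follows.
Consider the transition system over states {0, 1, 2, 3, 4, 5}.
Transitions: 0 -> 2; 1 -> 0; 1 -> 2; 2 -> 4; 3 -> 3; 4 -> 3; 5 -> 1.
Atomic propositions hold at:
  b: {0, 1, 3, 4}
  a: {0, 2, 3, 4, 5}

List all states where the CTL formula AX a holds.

{0, 1, 2, 3, 4}

Sat(AX a) = {s : every successor in {0, 2, 3, 4, 5}} = {0, 1, 2, 3, 4}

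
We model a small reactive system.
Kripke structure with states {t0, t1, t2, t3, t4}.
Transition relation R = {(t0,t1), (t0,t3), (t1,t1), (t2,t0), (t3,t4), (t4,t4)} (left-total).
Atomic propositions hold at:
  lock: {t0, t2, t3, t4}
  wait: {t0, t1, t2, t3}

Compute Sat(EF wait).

EF wait: least fixpoint, start Z0 = {t0, t1, t2, t3}, add states with some successor in Z. Already a fixed point.
Sat(EF wait) = {t0, t1, t2, t3}

{t0, t1, t2, t3}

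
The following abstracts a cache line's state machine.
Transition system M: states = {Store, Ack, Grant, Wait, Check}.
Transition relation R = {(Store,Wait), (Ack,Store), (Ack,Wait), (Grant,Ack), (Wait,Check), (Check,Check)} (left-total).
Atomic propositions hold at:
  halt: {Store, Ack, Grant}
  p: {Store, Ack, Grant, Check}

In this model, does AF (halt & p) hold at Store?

Yes

Sat(halt & p) = {Store, Ack, Grant}
AF (halt & p): least fixpoint, start Z0 = {Store, Ack, Grant}, add states with every successor in Z. Already a fixed point.
Sat(AF (halt & p)) = {Store, Ack, Grant}
Store ∈ Sat(AF (halt & p)) = {Store, Ack, Grant}, so the formula holds at Store.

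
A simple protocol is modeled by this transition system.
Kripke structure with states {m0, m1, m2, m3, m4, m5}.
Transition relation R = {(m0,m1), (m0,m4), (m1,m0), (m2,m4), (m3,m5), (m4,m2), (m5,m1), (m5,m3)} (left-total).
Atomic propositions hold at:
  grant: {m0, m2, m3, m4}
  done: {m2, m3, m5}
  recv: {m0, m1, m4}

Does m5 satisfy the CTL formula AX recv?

Sat(AX recv) = {s : every successor in {m0, m1, m4}} = {m0, m1, m2}
m5 ∉ Sat(AX recv) = {m0, m1, m2}, so the formula does not hold at m5.

No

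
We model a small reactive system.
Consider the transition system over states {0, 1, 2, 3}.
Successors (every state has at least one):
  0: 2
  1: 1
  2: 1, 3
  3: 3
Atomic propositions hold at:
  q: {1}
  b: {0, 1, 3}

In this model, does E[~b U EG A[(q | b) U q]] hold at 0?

Sat(~b) = {2}
Sat(q | b) = {0, 1, 3}
A[(q | b) U q]: least fixpoint, start Z0 = Sat(q) = {1}, add states in Sat(q | b) with every successor in Z. Already a fixed point.
Sat(A[(q | b) U q]) = {1}
EG A[(q | b) U q]: greatest fixpoint, start Z0 = {1}, keep only states in Sat with some successor in Z. Already a fixed point.
Sat(EG A[(q | b) U q]) = {1}
E[~b U EG A[(q | b) U q]]: least fixpoint, start Z0 = Sat(EG A[(q | b) U q]) = {1}, add states in Sat(~b) with some successor in Z. Z1 = {1, 2}; fixed.
Sat(E[~b U EG A[(q | b) U q]]) = {1, 2}
0 ∉ Sat(E[~b U EG A[(q | b) U q]]) = {1, 2}, so the formula does not hold at 0.

No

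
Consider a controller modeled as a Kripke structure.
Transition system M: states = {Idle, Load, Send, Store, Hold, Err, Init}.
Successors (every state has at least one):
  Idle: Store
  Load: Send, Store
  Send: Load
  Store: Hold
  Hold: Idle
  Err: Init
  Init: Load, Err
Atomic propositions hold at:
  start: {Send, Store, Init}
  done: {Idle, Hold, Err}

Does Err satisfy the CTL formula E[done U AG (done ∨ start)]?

No

Sat(done ∨ start) = {Idle, Send, Store, Hold, Err, Init}
AG (done ∨ start): greatest fixpoint, start Z0 = {Idle, Send, Store, Hold, Err, Init}, keep only states in Sat with every successor in Z. Z1 = {Idle, Store, Hold, Err}; Z2 = {Idle, Store, Hold}; fixed.
Sat(AG (done ∨ start)) = {Idle, Store, Hold}
E[done U AG (done ∨ start)]: least fixpoint, start Z0 = Sat(AG (done ∨ start)) = {Idle, Store, Hold}, add states in Sat(done) with some successor in Z. Already a fixed point.
Sat(E[done U AG (done ∨ start)]) = {Idle, Store, Hold}
Err ∉ Sat(E[done U AG (done ∨ start)]) = {Idle, Store, Hold}, so the formula does not hold at Err.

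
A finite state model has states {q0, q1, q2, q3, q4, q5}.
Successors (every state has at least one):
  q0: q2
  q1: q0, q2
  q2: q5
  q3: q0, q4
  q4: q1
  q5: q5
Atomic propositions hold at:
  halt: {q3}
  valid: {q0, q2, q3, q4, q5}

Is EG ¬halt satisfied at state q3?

No

Sat(¬halt) = {q0, q1, q2, q4, q5}
EG ¬halt: greatest fixpoint, start Z0 = {q0, q1, q2, q4, q5}, keep only states in Sat with some successor in Z. Already a fixed point.
Sat(EG ¬halt) = {q0, q1, q2, q4, q5}
q3 ∉ Sat(EG ¬halt) = {q0, q1, q2, q4, q5}, so the formula does not hold at q3.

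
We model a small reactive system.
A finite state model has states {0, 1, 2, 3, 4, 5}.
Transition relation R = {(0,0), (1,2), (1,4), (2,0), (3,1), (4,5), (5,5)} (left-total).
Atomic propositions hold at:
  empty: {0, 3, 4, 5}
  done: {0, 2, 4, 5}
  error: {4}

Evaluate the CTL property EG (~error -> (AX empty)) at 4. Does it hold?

Yes

Sat(~error) = {0, 1, 2, 3, 5}
Sat(AX empty) = {s : every successor in {0, 3, 4, 5}} = {0, 2, 4, 5}
Sat(~error -> (AX empty)) = {0, 2, 4, 5}
EG (~error -> (AX empty)): greatest fixpoint, start Z0 = {0, 2, 4, 5}, keep only states in Sat with some successor in Z. Already a fixed point.
Sat(EG (~error -> (AX empty))) = {0, 2, 4, 5}
4 ∈ Sat(EG (~error -> (AX empty))) = {0, 2, 4, 5}, so the formula holds at 4.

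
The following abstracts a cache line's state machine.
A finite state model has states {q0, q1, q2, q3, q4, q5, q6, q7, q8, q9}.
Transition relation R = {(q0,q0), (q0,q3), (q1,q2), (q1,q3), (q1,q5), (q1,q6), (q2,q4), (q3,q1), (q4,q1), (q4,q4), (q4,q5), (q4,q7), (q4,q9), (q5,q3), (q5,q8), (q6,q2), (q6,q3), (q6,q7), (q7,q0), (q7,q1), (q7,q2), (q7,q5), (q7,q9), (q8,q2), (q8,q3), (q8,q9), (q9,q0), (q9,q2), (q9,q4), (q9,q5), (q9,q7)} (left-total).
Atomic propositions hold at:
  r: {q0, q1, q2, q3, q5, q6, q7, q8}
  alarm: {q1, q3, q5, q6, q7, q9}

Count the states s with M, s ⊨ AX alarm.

Sat(AX alarm) = {s : every successor in {q1, q3, q5, q6, q7, q9}} = {q3}
|Sat(AX alarm)| = |{q3}| = 1.

1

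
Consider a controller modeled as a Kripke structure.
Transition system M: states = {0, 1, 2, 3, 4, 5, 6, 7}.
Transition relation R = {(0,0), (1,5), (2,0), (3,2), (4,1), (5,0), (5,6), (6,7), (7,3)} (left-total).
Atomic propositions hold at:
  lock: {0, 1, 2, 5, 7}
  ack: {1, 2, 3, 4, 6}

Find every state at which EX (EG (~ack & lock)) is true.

Sat(~ack) = {0, 5, 7}
Sat(~ack & lock) = {0, 5, 7}
EG (~ack & lock): greatest fixpoint, start Z0 = {0, 5, 7}, keep only states in Sat with some successor in Z. Z1 = {0, 5}; fixed.
Sat(EG (~ack & lock)) = {0, 5}
Sat(EX (EG (~ack & lock))) = {s : some successor in {0, 5}} = {0, 1, 2, 5}

{0, 1, 2, 5}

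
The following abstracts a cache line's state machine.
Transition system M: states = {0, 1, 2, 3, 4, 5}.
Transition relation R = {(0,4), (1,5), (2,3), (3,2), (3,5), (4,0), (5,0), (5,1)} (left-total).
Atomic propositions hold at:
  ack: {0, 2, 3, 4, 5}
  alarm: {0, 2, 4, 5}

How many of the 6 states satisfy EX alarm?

Sat(EX alarm) = {s : some successor in {0, 2, 4, 5}} = {0, 1, 3, 4, 5}
|Sat(EX alarm)| = |{0, 1, 3, 4, 5}| = 5.

5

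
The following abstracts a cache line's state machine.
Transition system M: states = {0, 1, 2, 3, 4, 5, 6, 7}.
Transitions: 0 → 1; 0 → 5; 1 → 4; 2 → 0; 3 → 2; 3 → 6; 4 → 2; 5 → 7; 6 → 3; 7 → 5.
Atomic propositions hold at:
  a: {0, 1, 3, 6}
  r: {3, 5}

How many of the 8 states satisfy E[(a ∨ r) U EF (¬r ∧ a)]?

Sat(a ∨ r) = {0, 1, 3, 5, 6}
Sat(¬r) = {0, 1, 2, 4, 6, 7}
Sat(¬r ∧ a) = {0, 1, 6}
EF (¬r ∧ a): least fixpoint, start Z0 = {0, 1, 6}, add states with some successor in Z. Z1 = {0, 1, 2, 3, 6}; Z2 = {0, 1, 2, 3, 4, 6}; fixed.
Sat(EF (¬r ∧ a)) = {0, 1, 2, 3, 4, 6}
E[(a ∨ r) U EF (¬r ∧ a)]: least fixpoint, start Z0 = Sat(EF (¬r ∧ a)) = {0, 1, 2, 3, 4, 6}, add states in Sat(a ∨ r) with some successor in Z. Already a fixed point.
Sat(E[(a ∨ r) U EF (¬r ∧ a)]) = {0, 1, 2, 3, 4, 6}
|Sat(E[(a ∨ r) U EF (¬r ∧ a)])| = |{0, 1, 2, 3, 4, 6}| = 6.

6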